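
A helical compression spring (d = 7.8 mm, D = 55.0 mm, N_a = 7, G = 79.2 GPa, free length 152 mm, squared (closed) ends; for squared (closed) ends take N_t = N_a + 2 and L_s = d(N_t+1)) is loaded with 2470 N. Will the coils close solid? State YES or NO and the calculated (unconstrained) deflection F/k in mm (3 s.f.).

k = Gd⁴/(8D³N_a) = (79.2×10³)(7.8⁴)/(8·55.0³·7) = 31.465 N/mm
N_t = 9; L_s = 7.8·10 = 78 mm; δ_solid = L₀ − L_s = 152 − 78 = 74 mm
δ = F/k = 2470/31.465 = 78.5 mm
δ ≥ δ_solid → spring goes solid

YES, δ = 78.5 mm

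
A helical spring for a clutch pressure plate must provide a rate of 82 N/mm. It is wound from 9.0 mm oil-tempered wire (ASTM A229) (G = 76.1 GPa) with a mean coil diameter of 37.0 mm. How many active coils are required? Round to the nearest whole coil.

N_a = Gd⁴/(8D³k) = (76.1×10³ × 9.0⁴)/(8 × 37.0³ × 82)
    = 4.99292e+08 / 3.32284e+07 = 15.03 → 15 coils

15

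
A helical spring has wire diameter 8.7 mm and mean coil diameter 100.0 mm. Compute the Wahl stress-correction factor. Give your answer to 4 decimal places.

1.1250

C = D/d = 100.0/8.7 = 11.4943
K_W = (4C−1)/(4C−4) + 0.615/C = 44.977/41.977 + 0.0535 = 1.1250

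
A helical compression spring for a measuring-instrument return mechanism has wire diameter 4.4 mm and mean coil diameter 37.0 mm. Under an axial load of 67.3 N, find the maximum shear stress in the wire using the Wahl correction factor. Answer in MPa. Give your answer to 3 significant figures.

Spring index C = D/d = 37.0/4.4 = 8.4091
K_W = (4C−1)/(4C−4) + 0.615/C = 32.636/29.636 + 0.0731 = 1.1744
τ₀ = 8FD/(πd³) = 8·67.3·37.0/(π·4.4³) = 19920.8/267.61 = 74.439 MPa
τ_max = K·τ₀ = 1.1744 × 74.439 = 87.418 MPa

87.4 MPa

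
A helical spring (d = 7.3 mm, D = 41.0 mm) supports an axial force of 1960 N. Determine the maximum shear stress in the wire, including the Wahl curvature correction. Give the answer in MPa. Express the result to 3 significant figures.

669 MPa

Spring index C = D/d = 41.0/7.3 = 5.6164
K_W = (4C−1)/(4C−4) + 0.615/C = 21.466/18.466 + 0.1095 = 1.2720
τ₀ = 8FD/(πd³) = 8·1960·41.0/(π·7.3³) = 642880/1222.1 = 526.03 MPa
τ_max = K·τ₀ = 1.2720 × 526.03 = 669.09 MPa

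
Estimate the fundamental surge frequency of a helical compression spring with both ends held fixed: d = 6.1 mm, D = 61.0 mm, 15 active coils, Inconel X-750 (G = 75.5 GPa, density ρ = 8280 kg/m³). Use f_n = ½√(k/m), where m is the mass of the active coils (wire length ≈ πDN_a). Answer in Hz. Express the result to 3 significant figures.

37.1 Hz

k = Gd⁴/(8D³N_a) = (75.5×10³)(6.1⁴)/(8·61.0³·15) = 3.8379 N/mm = 3837.9 N/m
Wire length L = πDN_a = π·61.0·15 = 2874.6 mm
m = ρ·(πd²/4)·L = 8280 × 29.225×10⁻⁶ m² × 2.8746 m = 0.69559 kg
f_n = ½√(k/m) = 0.5·√(3837.9/0.69559) = 0.5·√(5517.5) = 37.14 Hz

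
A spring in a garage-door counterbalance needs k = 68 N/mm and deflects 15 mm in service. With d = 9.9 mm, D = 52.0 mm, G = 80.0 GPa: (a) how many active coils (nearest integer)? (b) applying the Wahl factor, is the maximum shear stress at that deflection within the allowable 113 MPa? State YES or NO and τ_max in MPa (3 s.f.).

(a) 10 coils; (b) NO, τ_max = 181 MPa

N_a = Gd⁴/(8D³k) = (80.0×10³)(9.9⁴)/(8·52.0³·68) = 10.05 → N_a = 10
Actual rate k = Gd⁴/(8D³·10) = 68.317 N/mm
Working load F = kδ = 68.317·15 = 1024.8 N
C = 52.0/9.9 = 5.2525; K_W = (4C−1)/(4C−4)+0.615/C = 1.2935
τ_max = K_W·8FD/(πd³) = 1.2935·139.85 = 180.89 MPa
τ_max > 113 MPa → exceeds allowable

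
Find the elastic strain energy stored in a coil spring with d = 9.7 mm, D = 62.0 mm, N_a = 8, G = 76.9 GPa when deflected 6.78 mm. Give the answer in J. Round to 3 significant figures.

1.03 J

k = Gd⁴/(8D³N_a) = (76.9×10³)(9.7⁴)/(8·62.0³·8) = 44.633 N/mm
U = ½kδ² = 0.5 × 44.633 × 6.78² = 1025.9 N·mm = 1.0259 J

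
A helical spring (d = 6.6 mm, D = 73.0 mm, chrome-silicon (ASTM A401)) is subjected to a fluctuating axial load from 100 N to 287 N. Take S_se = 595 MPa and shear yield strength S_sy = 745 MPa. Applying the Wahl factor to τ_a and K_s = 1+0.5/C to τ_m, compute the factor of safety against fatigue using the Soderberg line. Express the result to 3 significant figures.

C = D/d = 73.0/6.6 = 11.0606; K_W = (4C−1)/(4C−4)+0.615/C = 1.1302; K_s = 1+0.5/C = 1.0452
F_a = (F_max−F_min)/2 = 93.5 N; F_m = (F_max+F_min)/2 = 193.5 N
τ_a = K_W·8F_aD/(πd³) = 1.1302 × 60.456 = 68.325 MPa
τ_m = K_s·8F_mD/(πd³) = 1.0452 × 125.12 = 130.77 MPa
Soderberg: 1/n_f = τ_a/S_se + τ_m/S_sy = 68.325/595 + 130.77/745 = 0.11483 + 0.17553 = 0.29036
n_f = 1/0.29036 = 3.444

3.44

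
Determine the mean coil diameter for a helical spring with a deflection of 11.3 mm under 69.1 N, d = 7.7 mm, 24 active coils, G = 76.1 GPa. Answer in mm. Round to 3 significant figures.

Required rate k = F/δ = 69.1/11.3 = 6.115 N/mm
D = (Gd⁴/(8N_a·k))^(1/3) = (76.1×10³·7.7⁴/(8·24·6.115))^(1/3)
  = (227849)^(1/3) = 61.0776 mm

61.1 mm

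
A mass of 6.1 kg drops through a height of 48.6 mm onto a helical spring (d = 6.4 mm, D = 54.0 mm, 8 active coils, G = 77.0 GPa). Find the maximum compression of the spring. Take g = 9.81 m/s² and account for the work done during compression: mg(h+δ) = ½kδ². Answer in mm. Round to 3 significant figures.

26.5 mm

k = Gd⁴/(8D³N_a) = (77.0×10³)(6.4⁴)/(8·54.0³·8) = 12.819 N/mm
W = mg = 6.1 × 9.81 = 59.841 N
½kδ² − Wδ − Wh = 0 → δ = (W + √(W² + 2kWh))/k
δ = (59.841 + √(3580.9 + 74561.5))/12.819 = (59.841 + 279.54)/12.819 = 26.475 mm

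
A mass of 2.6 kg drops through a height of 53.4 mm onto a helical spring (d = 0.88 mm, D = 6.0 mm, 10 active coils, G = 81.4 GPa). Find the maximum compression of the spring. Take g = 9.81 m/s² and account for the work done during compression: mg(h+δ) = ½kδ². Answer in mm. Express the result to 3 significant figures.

41.4 mm

k = Gd⁴/(8D³N_a) = (81.4×10³)(0.88⁴)/(8·6.0³·10) = 2.825 N/mm
W = mg = 2.6 × 9.81 = 25.506 N
½kδ² − Wδ − Wh = 0 → δ = (W + √(W² + 2kWh))/k
δ = (25.506 + √(650.56 + 7695.29))/2.825 = (25.506 + 91.356)/2.825 = 41.368 mm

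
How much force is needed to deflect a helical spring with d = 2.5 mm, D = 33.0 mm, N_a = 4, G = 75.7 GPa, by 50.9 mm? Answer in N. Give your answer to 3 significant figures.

131 N

k = Gd⁴/(8D³N_a) = (75.7×10³)(2.5⁴)/(8·33.0³·4) = 2.5714 N/mm
F = k·δ = 2.5714 × 50.9 = 130.88 N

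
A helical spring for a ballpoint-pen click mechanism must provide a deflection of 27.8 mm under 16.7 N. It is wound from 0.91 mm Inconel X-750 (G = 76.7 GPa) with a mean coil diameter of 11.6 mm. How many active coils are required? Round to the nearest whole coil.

Required rate k = F/δ = 16.7/27.8 = 0.60072 N/mm
N_a = Gd⁴/(8D³k) = (76.7×10³ × 0.91⁴)/(8 × 11.6³ × 0.60072)
    = 52597 / 7501.28 = 7.012 → 7 coils

7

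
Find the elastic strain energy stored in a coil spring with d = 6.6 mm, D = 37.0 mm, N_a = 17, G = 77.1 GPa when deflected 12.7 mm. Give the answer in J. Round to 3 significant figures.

1.71 J

k = Gd⁴/(8D³N_a) = (77.1×10³)(6.6⁴)/(8·37.0³·17) = 21.237 N/mm
U = ½kδ² = 0.5 × 21.237 × 12.7² = 1712.6 N·mm = 1.7126 J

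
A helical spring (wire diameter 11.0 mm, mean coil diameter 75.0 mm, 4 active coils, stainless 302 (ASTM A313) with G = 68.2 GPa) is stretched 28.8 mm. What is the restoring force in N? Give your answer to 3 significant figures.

2130 N

k = Gd⁴/(8D³N_a) = (68.2×10³)(11.0⁴)/(8·75.0³·4) = 73.964 N/mm
F = k·δ = 73.964 × 28.8 = 2130.2 N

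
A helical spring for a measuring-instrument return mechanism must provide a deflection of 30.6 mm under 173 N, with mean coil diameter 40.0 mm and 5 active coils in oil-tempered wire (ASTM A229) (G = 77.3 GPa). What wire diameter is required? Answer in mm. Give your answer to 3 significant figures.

Required rate k = F/δ = 173/30.6 = 5.6536 N/mm
d = (8D³N_a·k / G)^(1/4) = (8·40.0³·5·5.6536 / (77.3×10³))^0.25
  = (187.23)^0.25 = 3.6991 mm

3.70 mm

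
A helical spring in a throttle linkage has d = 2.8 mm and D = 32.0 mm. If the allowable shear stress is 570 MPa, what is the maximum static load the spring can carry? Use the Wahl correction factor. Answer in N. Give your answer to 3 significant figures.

C = D/d = 32.0/2.8 = 11.4286
K_W = (4C−1)/(4C−4) + 0.615/C = 44.714/41.714 + 0.0538 = 1.1257
τ_max = K·8FD/(πd³) → F_max = τ_allow·πd³/(8DK)
F_max = 570·π·2.8³/(8·32.0·1.1257) = 39310/288.19 = 136.4 N

136 N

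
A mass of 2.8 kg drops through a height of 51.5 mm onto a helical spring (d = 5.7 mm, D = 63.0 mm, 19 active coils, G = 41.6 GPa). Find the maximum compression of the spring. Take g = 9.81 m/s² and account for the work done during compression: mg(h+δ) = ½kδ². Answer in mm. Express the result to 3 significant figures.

78.7 mm

k = Gd⁴/(8D³N_a) = (41.6×10³)(5.7⁴)/(8·63.0³·19) = 1.1554 N/mm
W = mg = 2.8 × 9.81 = 27.468 N
½kδ² − Wδ − Wh = 0 → δ = (W + √(W² + 2kWh))/k
δ = (27.468 + √(754.49 + 3268.83))/1.1554 = (27.468 + 63.43)/1.1554 = 78.673 mm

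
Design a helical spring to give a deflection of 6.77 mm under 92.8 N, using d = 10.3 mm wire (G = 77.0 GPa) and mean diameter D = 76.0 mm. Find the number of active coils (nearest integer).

18

Required rate k = F/δ = 92.8/6.77 = 13.708 N/mm
N_a = Gd⁴/(8D³k) = (77.0×10³ × 10.3⁴)/(8 × 76.0³ × 13.708)
    = 8.66642e+08 / 4.81382e+07 = 18 → 18 coils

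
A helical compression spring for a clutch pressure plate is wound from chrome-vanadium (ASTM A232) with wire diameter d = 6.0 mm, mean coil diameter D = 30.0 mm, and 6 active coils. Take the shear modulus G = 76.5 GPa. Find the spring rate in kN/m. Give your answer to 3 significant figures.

k = Gd⁴/(8D³N_a) = (76.5×10³ × 6.0⁴) / (8 × 30.0³ × 6)
  = 9.9144e+07 / 1.296e+06 = 76.5 N/mm

76.5 kN/m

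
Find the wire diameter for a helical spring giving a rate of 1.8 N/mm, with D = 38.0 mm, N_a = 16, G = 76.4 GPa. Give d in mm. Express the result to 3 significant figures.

d = (8D³N_a·k / G)^(1/4) = (8·38.0³·16·1.8 / (76.4×10³))^0.25
  = (165.48)^0.25 = 3.5866 mm

3.59 mm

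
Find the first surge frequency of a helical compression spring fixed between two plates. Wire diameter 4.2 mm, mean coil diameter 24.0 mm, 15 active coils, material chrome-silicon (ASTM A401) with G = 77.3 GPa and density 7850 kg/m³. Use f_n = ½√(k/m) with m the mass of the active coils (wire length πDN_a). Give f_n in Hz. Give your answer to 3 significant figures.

172 Hz

k = Gd⁴/(8D³N_a) = (77.3×10³)(4.2⁴)/(8·24.0³·15) = 14.5 N/mm = 14500 N/m
Wire length L = πDN_a = π·24.0·15 = 1131 mm
m = ρ·(πd²/4)·L = 7850 × 13.854×10⁻⁶ m² × 1.131 m = 0.123 kg
f_n = ½√(k/m) = 0.5·√(14500/0.123) = 0.5·√(1.1788e+05) = 171.67 Hz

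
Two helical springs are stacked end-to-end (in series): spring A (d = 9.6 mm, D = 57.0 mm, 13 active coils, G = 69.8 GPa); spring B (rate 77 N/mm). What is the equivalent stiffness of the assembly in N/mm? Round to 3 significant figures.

22.0 N/mm

k_A = Gd⁴/(8D³N_a) = (69.8×10³)(9.6⁴)/(8·57.0³·13) = 30.781 N/mm
Series: 1/k_eq = 1/30.781 + 1/77 = 0.045475; k_eq = 21.99 N/mm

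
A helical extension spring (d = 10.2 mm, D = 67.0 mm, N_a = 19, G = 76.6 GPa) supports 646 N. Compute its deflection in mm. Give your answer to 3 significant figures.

k = Gd⁴/(8D³N_a) = (76.6×10³)(10.2⁴)/(8·67.0³·19) = 18.137 N/mm
δ = F/k = 646 / 18.137 = 35.618 mm

35.6 mm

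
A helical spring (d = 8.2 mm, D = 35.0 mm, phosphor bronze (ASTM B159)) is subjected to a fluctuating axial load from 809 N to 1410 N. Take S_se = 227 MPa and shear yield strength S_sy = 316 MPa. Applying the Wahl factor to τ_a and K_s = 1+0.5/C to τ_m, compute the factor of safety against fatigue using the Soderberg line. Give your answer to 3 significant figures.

1.08

C = D/d = 35.0/8.2 = 4.2683; K_W = (4C−1)/(4C−4)+0.615/C = 1.3736; K_s = 1+0.5/C = 1.1171
F_a = (F_max−F_min)/2 = 300.5 N; F_m = (F_max+F_min)/2 = 1109.5 N
τ_a = K_W·8F_aD/(πd³) = 1.3736 × 48.575 = 66.721 MPa
τ_m = K_s·8F_mD/(πd³) = 1.1171 × 179.35 = 200.36 MPa
Soderberg: 1/n_f = τ_a/S_se + τ_m/S_sy = 66.721/227 + 200.36/316 = 0.29392 + 0.63404 = 0.92796
n_f = 1/0.92796 = 1.078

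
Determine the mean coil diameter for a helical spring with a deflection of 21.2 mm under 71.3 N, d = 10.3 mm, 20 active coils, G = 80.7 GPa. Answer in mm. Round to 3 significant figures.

119 mm

Required rate k = F/δ = 71.3/21.2 = 3.3632 N/mm
D = (Gd⁴/(8N_a·k))^(1/3) = (80.7×10³·10.3⁴/(8·20·3.3632))^(1/3)
  = (1.68791e+06)^(1/3) = 119.0647 mm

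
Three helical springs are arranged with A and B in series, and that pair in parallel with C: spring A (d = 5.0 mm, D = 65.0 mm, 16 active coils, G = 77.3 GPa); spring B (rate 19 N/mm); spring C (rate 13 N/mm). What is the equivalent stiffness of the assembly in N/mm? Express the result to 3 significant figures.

14.3 N/mm

k_A = Gd⁴/(8D³N_a) = (77.3×10³)(5.0⁴)/(8·65.0³·16) = 1.3744 N/mm
Springs A,B series: k_AB = 1/(1/1.3744+1/19) = 1.2817 N/mm; parallel with C: k_eq = 1.2817+13 = 14.282 N/mm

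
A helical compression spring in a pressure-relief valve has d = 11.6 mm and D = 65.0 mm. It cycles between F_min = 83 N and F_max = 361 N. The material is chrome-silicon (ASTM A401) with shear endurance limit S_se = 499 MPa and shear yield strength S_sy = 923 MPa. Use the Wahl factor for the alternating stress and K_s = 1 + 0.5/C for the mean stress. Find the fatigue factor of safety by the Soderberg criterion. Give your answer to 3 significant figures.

C = D/d = 65.0/11.6 = 5.6034; K_W = (4C−1)/(4C−4)+0.615/C = 1.2727; K_s = 1+0.5/C = 1.0892
F_a = (F_max−F_min)/2 = 139 N; F_m = (F_max+F_min)/2 = 222 N
τ_a = K_W·8F_aD/(πd³) = 1.2727 × 14.74 = 18.759 MPa
τ_m = K_s·8F_mD/(πd³) = 1.0892 × 23.541 = 25.642 MPa
Soderberg: 1/n_f = τ_a/S_se + τ_m/S_sy = 18.759/499 + 25.642/923 = 0.03759 + 0.02778 = 0.065375
n_f = 1/0.065375 = 15.3

15.3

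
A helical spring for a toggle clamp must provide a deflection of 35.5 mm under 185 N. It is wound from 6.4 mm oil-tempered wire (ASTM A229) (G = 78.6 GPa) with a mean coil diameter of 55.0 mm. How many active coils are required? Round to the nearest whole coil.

Required rate k = F/δ = 185/35.5 = 5.2113 N/mm
N_a = Gd⁴/(8D³k) = (78.6×10³ × 6.4⁴)/(8 × 55.0³ × 5.2113)
    = 1.31869e+08 / 6.9362e+06 = 19.01 → 19 coils

19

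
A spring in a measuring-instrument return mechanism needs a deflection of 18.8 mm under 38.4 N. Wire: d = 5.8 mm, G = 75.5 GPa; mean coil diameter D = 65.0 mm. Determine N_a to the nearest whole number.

Required rate k = F/δ = 38.4/18.8 = 2.0426 N/mm
N_a = Gd⁴/(8D³k) = (75.5×10³ × 5.8⁴)/(8 × 65.0³ × 2.0426)
    = 8.54395e+07 / 4.48749e+06 = 19.04 → 19 coils

19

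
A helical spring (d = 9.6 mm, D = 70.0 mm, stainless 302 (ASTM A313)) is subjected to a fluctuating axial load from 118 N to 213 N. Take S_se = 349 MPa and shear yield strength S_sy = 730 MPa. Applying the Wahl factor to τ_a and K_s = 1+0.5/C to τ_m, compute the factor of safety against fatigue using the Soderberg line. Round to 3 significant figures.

C = D/d = 70.0/9.6 = 7.2917; K_W = (4C−1)/(4C−4)+0.615/C = 1.2035; K_s = 1+0.5/C = 1.0686
F_a = (F_max−F_min)/2 = 47.5 N; F_m = (F_max+F_min)/2 = 165.5 N
τ_a = K_W·8F_aD/(πd³) = 1.2035 × 9.5701 = 11.518 MPa
τ_m = K_s·8F_mD/(πd³) = 1.0686 × 33.344 = 35.631 MPa
Soderberg: 1/n_f = τ_a/S_se + τ_m/S_sy = 11.518/349 + 35.631/730 = 0.03300 + 0.04881 = 0.081813
n_f = 1/0.081813 = 12.22

12.2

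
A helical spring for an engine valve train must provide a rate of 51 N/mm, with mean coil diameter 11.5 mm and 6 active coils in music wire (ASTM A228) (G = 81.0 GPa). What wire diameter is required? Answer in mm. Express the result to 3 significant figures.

2.60 mm

d = (8D³N_a·k / G)^(1/4) = (8·11.5³·6·51 / (81.0×10³))^0.25
  = (45.964)^0.25 = 2.6038 mm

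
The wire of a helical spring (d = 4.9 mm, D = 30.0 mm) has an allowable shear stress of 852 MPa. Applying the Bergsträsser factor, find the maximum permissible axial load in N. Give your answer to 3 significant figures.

C = D/d = 30.0/4.9 = 6.1224
K_B = (4C+2)/(4C−3) = 26.490/21.490 = 1.2327
τ_max = K·8FD/(πd³) → F_max = τ_allow·πd³/(8DK)
F_max = 852·π·4.9³/(8·30.0·1.2327) = 3.149e+05/295.84 = 1064.4 N

1060 N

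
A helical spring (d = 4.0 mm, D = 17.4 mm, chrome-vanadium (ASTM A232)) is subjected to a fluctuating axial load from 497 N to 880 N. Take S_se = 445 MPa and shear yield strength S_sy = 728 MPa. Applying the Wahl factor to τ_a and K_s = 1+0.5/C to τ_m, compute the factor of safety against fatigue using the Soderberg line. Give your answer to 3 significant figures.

C = D/d = 17.4/4.0 = 4.3500; K_W = (4C−1)/(4C−4)+0.615/C = 1.3653; K_s = 1+0.5/C = 1.1149
F_a = (F_max−F_min)/2 = 191.5 N; F_m = (F_max+F_min)/2 = 688.5 N
τ_a = K_W·8F_aD/(πd³) = 1.3653 × 132.58 = 181.01 MPa
τ_m = K_s·8F_mD/(πd³) = 1.1149 × 476.67 = 531.45 MPa
Soderberg: 1/n_f = τ_a/S_se + τ_m/S_sy = 181.01/445 + 531.45/728 = 0.40676 + 0.73002 = 1.1368
n_f = 1/1.1368 = 0.8797

0.880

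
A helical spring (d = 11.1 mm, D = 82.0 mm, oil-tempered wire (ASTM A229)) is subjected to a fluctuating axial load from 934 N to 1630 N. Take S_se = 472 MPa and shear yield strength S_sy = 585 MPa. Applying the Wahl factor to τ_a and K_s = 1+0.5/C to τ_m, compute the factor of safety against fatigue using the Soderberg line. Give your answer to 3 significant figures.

C = D/d = 82.0/11.1 = 7.3874; K_W = (4C−1)/(4C−4)+0.615/C = 1.2007; K_s = 1+0.5/C = 1.0677
F_a = (F_max−F_min)/2 = 348 N; F_m = (F_max+F_min)/2 = 1282 N
τ_a = K_W·8F_aD/(πd³) = 1.2007 × 53.133 = 63.795 MPa
τ_m = K_s·8F_mD/(πd³) = 1.0677 × 195.74 = 208.99 MPa
Soderberg: 1/n_f = τ_a/S_se + τ_m/S_sy = 63.795/472 + 208.99/585 = 0.13516 + 0.35724 = 0.4924
n_f = 1/0.4924 = 2.031

2.03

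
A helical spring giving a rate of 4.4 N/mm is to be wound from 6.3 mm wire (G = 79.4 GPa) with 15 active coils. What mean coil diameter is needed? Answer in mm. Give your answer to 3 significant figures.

D = (Gd⁴/(8N_a·k))^(1/3) = (79.4×10³·6.3⁴/(8·15·4.4))^(1/3)
  = (236891)^(1/3) = 61.8751 mm

61.9 mm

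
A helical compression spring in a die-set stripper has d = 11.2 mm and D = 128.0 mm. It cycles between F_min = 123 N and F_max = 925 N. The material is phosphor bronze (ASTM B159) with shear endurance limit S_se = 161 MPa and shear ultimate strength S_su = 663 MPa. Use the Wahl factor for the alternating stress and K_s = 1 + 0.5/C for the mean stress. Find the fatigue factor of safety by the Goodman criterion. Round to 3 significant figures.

C = D/d = 128.0/11.2 = 11.4286; K_W = (4C−1)/(4C−4)+0.615/C = 1.1257; K_s = 1+0.5/C = 1.0437
F_a = (F_max−F_min)/2 = 401 N; F_m = (F_max+F_min)/2 = 524 N
τ_a = K_W·8F_aD/(πd³) = 1.1257 × 93.034 = 104.73 MPa
τ_m = K_s·8F_mD/(πd³) = 1.0437 × 121.57 = 126.89 MPa
Goodman: 1/n_f = τ_a/S_se + τ_m/S_su = 104.73/161 + 126.89/663 = 0.65050 + 0.19139 = 0.84189
n_f = 1/0.84189 = 1.188

1.19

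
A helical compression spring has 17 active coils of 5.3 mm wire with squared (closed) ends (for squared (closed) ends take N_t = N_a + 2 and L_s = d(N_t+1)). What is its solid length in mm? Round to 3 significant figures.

106 mm

squared (closed) ends: N_t = N_a + 2 = 17 + 2 = 19
L_s = d·(N_t+1) = 5.3 × 20 = 106 mm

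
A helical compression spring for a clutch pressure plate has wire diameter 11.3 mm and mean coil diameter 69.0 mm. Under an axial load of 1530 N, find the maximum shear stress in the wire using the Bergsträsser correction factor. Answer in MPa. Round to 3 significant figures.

Spring index C = D/d = 69.0/11.3 = 6.1062
K_B = (4C+2)/(4C−3) = 26.425/21.425 = 1.2334
τ₀ = 8FD/(πd³) = 8·1530·69.0/(π·11.3³) = 844560/4533 = 186.31 MPa
τ_max = K·τ₀ = 1.2334 × 186.31 = 229.79 MPa

230 MPa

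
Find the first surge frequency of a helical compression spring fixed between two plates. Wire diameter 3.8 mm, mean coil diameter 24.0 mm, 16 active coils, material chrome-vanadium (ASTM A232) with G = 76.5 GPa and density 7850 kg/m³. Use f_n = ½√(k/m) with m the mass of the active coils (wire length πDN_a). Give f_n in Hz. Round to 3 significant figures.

145 Hz

k = Gd⁴/(8D³N_a) = (76.5×10³)(3.8⁴)/(8·24.0³·16) = 9.0147 N/mm = 9014.7 N/m
Wire length L = πDN_a = π·24.0·16 = 1206.4 mm
m = ρ·(πd²/4)·L = 7850 × 11.341×10⁻⁶ m² × 1.2064 m = 0.1074 kg
f_n = ½√(k/m) = 0.5·√(9014.7/0.1074) = 0.5·√(83935) = 144.86 Hz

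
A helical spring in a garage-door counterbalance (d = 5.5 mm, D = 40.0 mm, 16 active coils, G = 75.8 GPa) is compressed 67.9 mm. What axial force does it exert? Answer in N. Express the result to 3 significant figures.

k = Gd⁴/(8D³N_a) = (75.8×10³)(5.5⁴)/(8·40.0³·16) = 8.467 N/mm
F = k·δ = 8.467 × 67.9 = 574.91 N

575 N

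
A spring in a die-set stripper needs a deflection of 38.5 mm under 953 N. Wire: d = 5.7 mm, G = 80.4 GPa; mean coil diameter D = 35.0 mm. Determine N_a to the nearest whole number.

10

Required rate k = F/δ = 953/38.5 = 24.753 N/mm
N_a = Gd⁴/(8D³k) = (80.4×10³ × 5.7⁴)/(8 × 35.0³ × 24.753)
    = 8.48702e+07 / 8.49036e+06 = 9.996 → 10 coils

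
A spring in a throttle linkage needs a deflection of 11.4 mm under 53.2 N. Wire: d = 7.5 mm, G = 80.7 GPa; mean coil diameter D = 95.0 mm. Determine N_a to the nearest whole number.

Required rate k = F/δ = 53.2/11.4 = 4.6667 N/mm
N_a = Gd⁴/(8D³k) = (80.7×10³ × 7.5⁴)/(8 × 95.0³ × 4.6667)
    = 2.5534e+08 / 3.20087e+07 = 7.977 → 8 coils

8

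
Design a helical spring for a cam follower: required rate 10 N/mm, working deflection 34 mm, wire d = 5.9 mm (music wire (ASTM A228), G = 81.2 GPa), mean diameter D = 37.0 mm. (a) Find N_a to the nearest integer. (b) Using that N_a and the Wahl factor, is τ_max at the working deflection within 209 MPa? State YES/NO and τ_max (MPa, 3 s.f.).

N_a = Gd⁴/(8D³k) = (81.2×10³)(5.9⁴)/(8·37.0³·10) = 24.28 → N_a = 24
Actual rate k = Gd⁴/(8D³·24) = 10.117 N/mm
Working load F = kδ = 10.117·34 = 343.98 N
C = 37.0/5.9 = 6.2712; K_W = (4C−1)/(4C−4)+0.615/C = 1.2404
τ_max = K_W·8FD/(πd³) = 1.2404·157.81 = 195.73 MPa
τ_max ≤ 209 MPa → acceptable

(a) 24 coils; (b) YES, τ_max = 196 MPa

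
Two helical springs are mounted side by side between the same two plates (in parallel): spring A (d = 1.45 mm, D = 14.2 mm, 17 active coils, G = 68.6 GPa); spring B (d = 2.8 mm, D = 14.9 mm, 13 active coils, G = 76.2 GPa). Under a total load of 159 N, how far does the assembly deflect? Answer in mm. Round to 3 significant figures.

11.0 mm

k_A = Gd⁴/(8D³N_a) = (68.6×10³)(1.45⁴)/(8·14.2³·17) = 0.77874 N/mm
k_B = Gd⁴/(8D³N_a) = (76.2×10³)(2.8⁴)/(8·14.9³·13) = 13.614 N/mm
Parallel: k_eq = 0.77874 + 13.614 = 14.393 N/mm
δ = F/k_eq = 159/14.393 = 11.047 mm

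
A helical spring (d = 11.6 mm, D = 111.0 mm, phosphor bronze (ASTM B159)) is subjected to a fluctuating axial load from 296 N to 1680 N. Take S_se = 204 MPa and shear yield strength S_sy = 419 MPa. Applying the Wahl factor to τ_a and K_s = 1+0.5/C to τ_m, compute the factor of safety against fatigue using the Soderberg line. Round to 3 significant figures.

C = D/d = 111.0/11.6 = 9.5690; K_W = (4C−1)/(4C−4)+0.615/C = 1.1518; K_s = 1+0.5/C = 1.0523
F_a = (F_max−F_min)/2 = 692 N; F_m = (F_max+F_min)/2 = 988 N
τ_a = K_W·8F_aD/(πd³) = 1.1518 × 125.31 = 144.33 MPa
τ_m = K_s·8F_mD/(πd³) = 1.0523 × 178.91 = 188.26 MPa
Soderberg: 1/n_f = τ_a/S_se + τ_m/S_sy = 144.33/204 + 188.26/419 = 0.70752 + 0.44932 = 1.1568
n_f = 1/1.1568 = 0.8644

0.864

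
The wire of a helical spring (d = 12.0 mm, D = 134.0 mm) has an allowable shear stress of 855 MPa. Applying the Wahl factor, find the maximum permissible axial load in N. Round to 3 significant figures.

C = D/d = 134.0/12.0 = 11.1667
K_W = (4C−1)/(4C−4) + 0.615/C = 43.667/40.667 + 0.0551 = 1.1288
τ_max = K·8FD/(πd³) → F_max = τ_allow·πd³/(8DK)
F_max = 855·π·12.0³/(8·134.0·1.1288) = 4.6415e+06/1210.1 = 3835.6 N

3840 N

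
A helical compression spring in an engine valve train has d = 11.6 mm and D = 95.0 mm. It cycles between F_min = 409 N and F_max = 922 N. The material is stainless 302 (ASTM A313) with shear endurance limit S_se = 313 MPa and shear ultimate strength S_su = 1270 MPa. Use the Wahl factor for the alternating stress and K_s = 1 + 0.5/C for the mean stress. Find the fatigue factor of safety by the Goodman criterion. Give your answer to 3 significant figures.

C = D/d = 95.0/11.6 = 8.1897; K_W = (4C−1)/(4C−4)+0.615/C = 1.1794; K_s = 1+0.5/C = 1.0611
F_a = (F_max−F_min)/2 = 256.5 N; F_m = (F_max+F_min)/2 = 665.5 N
τ_a = K_W·8F_aD/(πd³) = 1.1794 × 39.754 = 46.886 MPa
τ_m = K_s·8F_mD/(πd³) = 1.0611 × 103.14 = 109.44 MPa
Goodman: 1/n_f = τ_a/S_se + τ_m/S_su = 46.886/313 + 109.44/1270 = 0.14980 + 0.08617 = 0.23597
n_f = 1/0.23597 = 4.238

4.24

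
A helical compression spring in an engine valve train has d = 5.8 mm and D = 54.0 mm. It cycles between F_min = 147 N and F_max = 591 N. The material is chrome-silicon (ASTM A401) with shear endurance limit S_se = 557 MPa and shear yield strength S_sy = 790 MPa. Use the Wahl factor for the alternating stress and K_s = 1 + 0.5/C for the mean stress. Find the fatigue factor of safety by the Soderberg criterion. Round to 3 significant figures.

1.49

C = D/d = 54.0/5.8 = 9.3103; K_W = (4C−1)/(4C−4)+0.615/C = 1.1563; K_s = 1+0.5/C = 1.0537
F_a = (F_max−F_min)/2 = 222 N; F_m = (F_max+F_min)/2 = 369 N
τ_a = K_W·8F_aD/(πd³) = 1.1563 × 156.46 = 180.92 MPa
τ_m = K_s·8F_mD/(πd³) = 1.0537 × 260.06 = 274.03 MPa
Soderberg: 1/n_f = τ_a/S_se + τ_m/S_sy = 180.92/557 + 274.03/790 = 0.32480 + 0.34687 = 0.67167
n_f = 1/0.67167 = 1.489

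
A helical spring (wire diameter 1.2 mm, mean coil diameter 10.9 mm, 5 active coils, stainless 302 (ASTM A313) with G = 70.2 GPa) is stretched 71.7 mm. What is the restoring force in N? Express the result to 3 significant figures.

201 N

k = Gd⁴/(8D³N_a) = (70.2×10³)(1.2⁴)/(8·10.9³·5) = 2.8101 N/mm
F = k·δ = 2.8101 × 71.7 = 201.48 N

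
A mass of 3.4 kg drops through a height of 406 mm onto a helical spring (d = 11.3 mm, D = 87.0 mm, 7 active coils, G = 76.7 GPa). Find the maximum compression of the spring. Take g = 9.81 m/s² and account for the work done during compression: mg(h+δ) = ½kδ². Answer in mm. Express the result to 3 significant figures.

29.3 mm

k = Gd⁴/(8D³N_a) = (76.7×10³)(11.3⁴)/(8·87.0³·7) = 33.913 N/mm
W = mg = 3.4 × 9.81 = 33.354 N
½kδ² − Wδ − Wh = 0 → δ = (W + √(W² + 2kWh))/k
δ = (33.354 + √(1112.5 + 918475))/33.913 = (33.354 + 958.95)/33.913 = 29.261 mm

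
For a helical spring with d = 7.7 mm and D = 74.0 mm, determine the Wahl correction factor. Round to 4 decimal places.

1.1511

C = D/d = 74.0/7.7 = 9.6104
K_W = (4C−1)/(4C−4) + 0.615/C = 37.442/34.442 + 0.0640 = 1.1511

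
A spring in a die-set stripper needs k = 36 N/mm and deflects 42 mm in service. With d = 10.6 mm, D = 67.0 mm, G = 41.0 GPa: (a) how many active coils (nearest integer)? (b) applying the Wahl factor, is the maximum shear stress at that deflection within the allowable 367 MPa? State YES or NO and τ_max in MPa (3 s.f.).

(a) 6 coils; (b) YES, τ_max = 267 MPa

N_a = Gd⁴/(8D³k) = (41.0×10³)(10.6⁴)/(8·67.0³·36) = 5.976 → N_a = 6
Actual rate k = Gd⁴/(8D³·6) = 35.854 N/mm
Working load F = kδ = 35.854·42 = 1505.9 N
C = 67.0/10.6 = 6.3208; K_W = (4C−1)/(4C−4)+0.615/C = 1.2383
τ_max = K_W·8FD/(πd³) = 1.2383·215.72 = 267.12 MPa
τ_max ≤ 367 MPa → acceptable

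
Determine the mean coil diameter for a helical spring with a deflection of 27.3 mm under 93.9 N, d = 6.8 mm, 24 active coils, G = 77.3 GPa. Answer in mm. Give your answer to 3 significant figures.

63.0 mm

Required rate k = F/δ = 93.9/27.3 = 3.4396 N/mm
D = (Gd⁴/(8N_a·k))^(1/3) = (77.3×10³·6.8⁴/(8·24·3.4396))^(1/3)
  = (250271)^(1/3) = 63.0188 mm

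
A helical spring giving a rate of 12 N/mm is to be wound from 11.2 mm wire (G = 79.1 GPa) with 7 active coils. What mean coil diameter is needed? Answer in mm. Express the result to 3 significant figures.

D = (Gd⁴/(8N_a·k))^(1/3) = (79.1×10³·11.2⁴/(8·7·12))^(1/3)
  = (1.85216e+06)^(1/3) = 122.8079 mm

123 mm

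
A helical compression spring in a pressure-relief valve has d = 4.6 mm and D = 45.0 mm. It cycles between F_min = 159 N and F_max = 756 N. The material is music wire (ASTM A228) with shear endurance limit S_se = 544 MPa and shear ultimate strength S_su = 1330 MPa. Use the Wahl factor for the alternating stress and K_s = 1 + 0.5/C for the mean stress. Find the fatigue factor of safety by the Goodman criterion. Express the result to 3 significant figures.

0.857

C = D/d = 45.0/4.6 = 9.7826; K_W = (4C−1)/(4C−4)+0.615/C = 1.1483; K_s = 1+0.5/C = 1.0511
F_a = (F_max−F_min)/2 = 298.5 N; F_m = (F_max+F_min)/2 = 457.5 N
τ_a = K_W·8F_aD/(πd³) = 1.1483 × 351.42 = 403.52 MPa
τ_m = K_s·8F_mD/(πd³) = 1.0511 × 538.6 = 566.13 MPa
Goodman: 1/n_f = τ_a/S_se + τ_m/S_su = 403.52/544 + 566.13/1330 = 0.74176 + 0.42566 = 1.1674
n_f = 1/1.1674 = 0.8566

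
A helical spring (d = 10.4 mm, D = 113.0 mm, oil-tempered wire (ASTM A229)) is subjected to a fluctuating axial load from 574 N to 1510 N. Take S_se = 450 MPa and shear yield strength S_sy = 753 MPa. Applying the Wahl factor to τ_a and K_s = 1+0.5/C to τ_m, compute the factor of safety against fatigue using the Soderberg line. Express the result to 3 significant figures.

C = D/d = 113.0/10.4 = 10.8654; K_W = (4C−1)/(4C−4)+0.615/C = 1.1326; K_s = 1+0.5/C = 1.0460
F_a = (F_max−F_min)/2 = 468 N; F_m = (F_max+F_min)/2 = 1042 N
τ_a = K_W·8F_aD/(πd³) = 1.1326 × 119.72 = 135.6 MPa
τ_m = K_s·8F_mD/(πd³) = 1.0460 × 266.55 = 278.82 MPa
Soderberg: 1/n_f = τ_a/S_se + τ_m/S_sy = 135.6/450 + 278.82/753 = 0.30133 + 0.37028 = 0.67161
n_f = 1/0.67161 = 1.489

1.49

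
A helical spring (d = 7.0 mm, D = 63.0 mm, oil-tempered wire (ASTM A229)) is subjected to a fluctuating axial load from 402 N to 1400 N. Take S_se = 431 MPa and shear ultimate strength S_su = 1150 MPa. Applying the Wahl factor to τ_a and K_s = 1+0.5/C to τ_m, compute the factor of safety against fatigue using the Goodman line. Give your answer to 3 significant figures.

0.984

C = D/d = 63.0/7.0 = 9.0000; K_W = (4C−1)/(4C−4)+0.615/C = 1.1621; K_s = 1+0.5/C = 1.0556
F_a = (F_max−F_min)/2 = 499 N; F_m = (F_max+F_min)/2 = 901 N
τ_a = K_W·8F_aD/(πd³) = 1.1621 × 233.39 = 271.22 MPa
τ_m = K_s·8F_mD/(πd³) = 1.0556 × 421.42 = 444.83 MPa
Goodman: 1/n_f = τ_a/S_se + τ_m/S_su = 271.22/431 + 444.83/1150 = 0.62928 + 0.38681 = 1.0161
n_f = 1/1.0161 = 0.9842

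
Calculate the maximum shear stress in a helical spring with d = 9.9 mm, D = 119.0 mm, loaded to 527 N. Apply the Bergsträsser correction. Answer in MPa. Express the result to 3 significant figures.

183 MPa

Spring index C = D/d = 119.0/9.9 = 12.0202
K_B = (4C+2)/(4C−3) = 50.081/45.081 = 1.1109
τ₀ = 8FD/(πd³) = 8·527·119.0/(π·9.9³) = 501704/3048.3 = 164.59 MPa
τ_max = K·τ₀ = 1.1109 × 164.59 = 182.84 MPa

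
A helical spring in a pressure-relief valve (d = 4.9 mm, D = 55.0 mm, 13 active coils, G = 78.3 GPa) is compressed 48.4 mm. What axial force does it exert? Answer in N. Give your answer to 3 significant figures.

k = Gd⁴/(8D³N_a) = (78.3×10³)(4.9⁴)/(8·55.0³·13) = 2.6087 N/mm
F = k·δ = 2.6087 × 48.4 = 126.26 N

126 N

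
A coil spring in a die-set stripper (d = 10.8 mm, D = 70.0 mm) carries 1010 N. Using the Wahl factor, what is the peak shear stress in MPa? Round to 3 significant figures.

176 MPa

Spring index C = D/d = 70.0/10.8 = 6.4815
K_W = (4C−1)/(4C−4) + 0.615/C = 24.926/21.926 + 0.0949 = 1.2317
τ₀ = 8FD/(πd³) = 8·1010·70.0/(π·10.8³) = 565600/3957.5 = 142.92 MPa
τ_max = K·τ₀ = 1.2317 × 142.92 = 176.03 MPa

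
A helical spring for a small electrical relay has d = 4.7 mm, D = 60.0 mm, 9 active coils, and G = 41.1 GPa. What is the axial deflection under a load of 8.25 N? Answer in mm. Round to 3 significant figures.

6.40 mm

k = Gd⁴/(8D³N_a) = (41.1×10³)(4.7⁴)/(8·60.0³·9) = 1.2896 N/mm
δ = F/k = 8.25 / 1.2896 = 6.3975 mm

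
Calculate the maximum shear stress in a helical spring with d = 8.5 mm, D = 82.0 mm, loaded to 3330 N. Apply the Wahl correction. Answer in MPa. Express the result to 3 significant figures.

Spring index C = D/d = 82.0/8.5 = 9.6471
K_W = (4C−1)/(4C−4) + 0.615/C = 37.588/34.588 + 0.0638 = 1.1505
τ₀ = 8FD/(πd³) = 8·3330·82.0/(π·8.5³) = 2.18448e+06/1929.3 = 1132.2 MPa
τ_max = K·τ₀ = 1.1505 × 1132.2 = 1302.6 MPa

1300 MPa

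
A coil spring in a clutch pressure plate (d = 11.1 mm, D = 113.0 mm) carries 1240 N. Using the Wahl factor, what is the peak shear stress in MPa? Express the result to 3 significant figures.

298 MPa

Spring index C = D/d = 113.0/11.1 = 10.1802
K_W = (4C−1)/(4C−4) + 0.615/C = 39.721/36.721 + 0.0604 = 1.1421
τ₀ = 8FD/(πd³) = 8·1240·113.0/(π·11.1³) = 1.12096e+06/4296.5 = 260.9 MPa
τ_max = K·τ₀ = 1.1421 × 260.9 = 297.97 MPa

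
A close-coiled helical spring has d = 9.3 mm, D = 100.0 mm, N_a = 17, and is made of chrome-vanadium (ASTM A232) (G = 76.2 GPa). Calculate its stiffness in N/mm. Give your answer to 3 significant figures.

4.19 N/mm

k = Gd⁴/(8D³N_a) = (76.2×10³ × 9.3⁴) / (8 × 100.0³ × 17)
  = 5.70016e+08 / 1.36e+08 = 4.1913 N/mm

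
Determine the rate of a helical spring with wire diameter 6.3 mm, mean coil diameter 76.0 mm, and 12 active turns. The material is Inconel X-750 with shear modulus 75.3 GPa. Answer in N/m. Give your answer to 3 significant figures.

k = Gd⁴/(8D³N_a) = (75.3×10³ × 6.3⁴) / (8 × 76.0³ × 12)
  = 1.1862e+08 / 4.21417e+07 = 2.8148 N/mm = 2814.8 N/m

2810 N/m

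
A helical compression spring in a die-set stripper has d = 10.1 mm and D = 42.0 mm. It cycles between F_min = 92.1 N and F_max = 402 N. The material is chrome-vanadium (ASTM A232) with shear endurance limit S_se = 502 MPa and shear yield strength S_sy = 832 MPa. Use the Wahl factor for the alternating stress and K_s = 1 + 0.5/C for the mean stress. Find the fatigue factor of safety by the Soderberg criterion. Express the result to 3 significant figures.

C = D/d = 42.0/10.1 = 4.1584; K_W = (4C−1)/(4C−4)+0.615/C = 1.3854; K_s = 1+0.5/C = 1.1202
F_a = (F_max−F_min)/2 = 154.95 N; F_m = (F_max+F_min)/2 = 247.05 N
τ_a = K_W·8F_aD/(πd³) = 1.3854 × 16.085 = 22.283 MPa
τ_m = K_s·8F_mD/(πd³) = 1.1202 × 25.645 = 28.729 MPa
Soderberg: 1/n_f = τ_a/S_se + τ_m/S_sy = 22.283/502 + 28.729/832 = 0.04439 + 0.03453 = 0.078919
n_f = 1/0.078919 = 12.67

12.7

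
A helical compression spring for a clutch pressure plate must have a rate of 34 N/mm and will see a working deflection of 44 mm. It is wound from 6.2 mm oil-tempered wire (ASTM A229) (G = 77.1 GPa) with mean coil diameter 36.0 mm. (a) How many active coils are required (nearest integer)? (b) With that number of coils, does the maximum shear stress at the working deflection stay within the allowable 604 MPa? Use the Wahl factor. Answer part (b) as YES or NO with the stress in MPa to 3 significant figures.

N_a = Gd⁴/(8D³k) = (77.1×10³)(6.2⁴)/(8·36.0³·34) = 8.977 → N_a = 9
Actual rate k = Gd⁴/(8D³·9) = 33.914 N/mm
Working load F = kδ = 33.914·44 = 1492.2 N
C = 36.0/6.2 = 5.8065; K_W = (4C−1)/(4C−4)+0.615/C = 1.2620
τ_max = K_W·8FD/(πd³) = 1.2620·573.99 = 724.35 MPa
τ_max > 604 MPa → exceeds allowable

(a) 9 coils; (b) NO, τ_max = 724 MPa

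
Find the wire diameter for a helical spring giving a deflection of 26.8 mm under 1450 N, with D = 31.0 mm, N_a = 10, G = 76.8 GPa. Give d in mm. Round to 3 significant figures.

Required rate k = F/δ = 1450/26.8 = 54.104 N/mm
d = (8D³N_a·k / G)^(1/4) = (8·31.0³·10·54.104 / (76.8×10³))^0.25
  = (1679)^0.25 = 6.4012 mm

6.40 mm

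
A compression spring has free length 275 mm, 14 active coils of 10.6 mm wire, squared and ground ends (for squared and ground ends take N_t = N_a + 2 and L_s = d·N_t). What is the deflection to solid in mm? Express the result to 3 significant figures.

105 mm

N_t = 16; L_s = 10.6·16 = 169.6 mm
δ_solid = L₀ − L_s = 275 − 169.6 = 105.4 mm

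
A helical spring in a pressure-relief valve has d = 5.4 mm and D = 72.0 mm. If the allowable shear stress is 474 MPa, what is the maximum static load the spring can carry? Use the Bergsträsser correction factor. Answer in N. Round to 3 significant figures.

370 N

C = D/d = 72.0/5.4 = 13.3333
K_B = (4C+2)/(4C−3) = 55.333/50.333 = 1.0993
τ_max = K·8FD/(πd³) → F_max = τ_allow·πd³/(8DK)
F_max = 474·π·5.4³/(8·72.0·1.0993) = 2.3448e+05/633.22 = 370.3 N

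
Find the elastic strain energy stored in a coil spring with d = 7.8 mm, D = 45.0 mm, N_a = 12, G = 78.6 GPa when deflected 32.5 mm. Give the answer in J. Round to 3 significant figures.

k = Gd⁴/(8D³N_a) = (78.6×10³)(7.8⁴)/(8·45.0³·12) = 33.258 N/mm
U = ½kδ² = 0.5 × 33.258 × 32.5² = 17564 N·mm = 17.564 J

17.6 J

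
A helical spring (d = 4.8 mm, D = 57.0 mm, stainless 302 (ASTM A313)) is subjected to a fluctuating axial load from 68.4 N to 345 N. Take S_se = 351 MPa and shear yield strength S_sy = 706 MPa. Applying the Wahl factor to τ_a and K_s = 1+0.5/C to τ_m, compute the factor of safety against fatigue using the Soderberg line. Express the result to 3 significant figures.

1.02

C = D/d = 57.0/4.8 = 11.8750; K_W = (4C−1)/(4C−4)+0.615/C = 1.1208; K_s = 1+0.5/C = 1.0421
F_a = (F_max−F_min)/2 = 138.3 N; F_m = (F_max+F_min)/2 = 206.7 N
τ_a = K_W·8F_aD/(πd³) = 1.1208 × 181.52 = 203.43 MPa
τ_m = K_s·8F_mD/(πd³) = 1.0421 × 271.29 = 282.71 MPa
Soderberg: 1/n_f = τ_a/S_se + τ_m/S_sy = 203.43/351 + 282.71/706 = 0.57958 + 0.40044 = 0.98003
n_f = 1/0.98003 = 1.02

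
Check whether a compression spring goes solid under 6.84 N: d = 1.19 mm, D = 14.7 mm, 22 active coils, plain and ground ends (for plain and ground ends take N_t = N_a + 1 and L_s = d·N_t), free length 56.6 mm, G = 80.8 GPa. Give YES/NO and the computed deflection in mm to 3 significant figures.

NO, δ = 23.6 mm

k = Gd⁴/(8D³N_a) = (80.8×10³)(1.19⁴)/(8·14.7³·22) = 0.28982 N/mm
N_t = 23; L_s = 1.19·23 = 27.37 mm; δ_solid = L₀ − L_s = 56.6 − 27.37 = 29.23 mm
δ = F/k = 6.84/0.28982 = 23.601 mm
δ < δ_solid → spring does not go solid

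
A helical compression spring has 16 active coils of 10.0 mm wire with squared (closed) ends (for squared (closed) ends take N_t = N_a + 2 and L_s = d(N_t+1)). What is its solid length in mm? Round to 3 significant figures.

squared (closed) ends: N_t = N_a + 2 = 16 + 2 = 18
L_s = d·(N_t+1) = 10.0 × 19 = 190 mm

190 mm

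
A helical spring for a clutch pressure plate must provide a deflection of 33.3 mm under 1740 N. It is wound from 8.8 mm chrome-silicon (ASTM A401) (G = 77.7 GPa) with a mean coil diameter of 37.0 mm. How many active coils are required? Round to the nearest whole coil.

Required rate k = F/δ = 1740/33.3 = 52.252 N/mm
N_a = Gd⁴/(8D³k) = (77.7×10³ × 8.8⁴)/(8 × 37.0³ × 52.252)
    = 4.65963e+08 / 2.11739e+07 = 22.01 → 22 coils

22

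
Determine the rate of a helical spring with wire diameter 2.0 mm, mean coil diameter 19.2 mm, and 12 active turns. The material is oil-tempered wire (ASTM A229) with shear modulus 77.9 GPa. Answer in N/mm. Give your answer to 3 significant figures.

k = Gd⁴/(8D³N_a) = (77.9×10³ × 2.0⁴) / (8 × 19.2³ × 12)
  = 1.2464e+06 / 679477 = 1.8344 N/mm

1.83 N/mm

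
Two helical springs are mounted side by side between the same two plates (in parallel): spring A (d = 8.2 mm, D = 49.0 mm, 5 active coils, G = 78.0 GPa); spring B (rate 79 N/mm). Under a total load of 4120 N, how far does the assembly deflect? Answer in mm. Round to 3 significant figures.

k_A = Gd⁴/(8D³N_a) = (78.0×10³)(8.2⁴)/(8·49.0³·5) = 74.938 N/mm
Parallel: k_eq = 74.938 + 79 = 153.94 N/mm
δ = F/k_eq = 4120/153.94 = 26.764 mm

26.8 mm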